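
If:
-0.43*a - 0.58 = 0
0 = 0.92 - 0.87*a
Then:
No Solution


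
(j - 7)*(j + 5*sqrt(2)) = j^2 - 7*j + 5*sqrt(2)*j - 35*sqrt(2)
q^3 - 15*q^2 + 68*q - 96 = (q - 8)*(q - 4)*(q - 3)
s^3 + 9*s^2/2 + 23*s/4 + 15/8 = (s + 1/2)*(s + 3/2)*(s + 5/2)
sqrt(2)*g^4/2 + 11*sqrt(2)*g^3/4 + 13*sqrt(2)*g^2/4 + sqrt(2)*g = g*(g + 1/2)*(g + 4)*(sqrt(2)*g/2 + sqrt(2)/2)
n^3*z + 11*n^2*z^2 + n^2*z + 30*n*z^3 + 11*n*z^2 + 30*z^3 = (n + 5*z)*(n + 6*z)*(n*z + z)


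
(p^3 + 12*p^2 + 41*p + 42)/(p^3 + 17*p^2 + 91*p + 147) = (p + 2)/(p + 7)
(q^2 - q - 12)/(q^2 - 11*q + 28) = (q + 3)/(q - 7)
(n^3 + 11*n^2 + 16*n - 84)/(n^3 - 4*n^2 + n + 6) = (n^2 + 13*n + 42)/(n^2 - 2*n - 3)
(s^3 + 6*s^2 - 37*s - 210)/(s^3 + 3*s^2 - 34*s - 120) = (s + 7)/(s + 4)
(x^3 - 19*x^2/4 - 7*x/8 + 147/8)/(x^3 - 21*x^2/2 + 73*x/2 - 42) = (x + 7/4)/(x - 4)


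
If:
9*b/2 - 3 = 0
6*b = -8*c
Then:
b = 2/3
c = -1/2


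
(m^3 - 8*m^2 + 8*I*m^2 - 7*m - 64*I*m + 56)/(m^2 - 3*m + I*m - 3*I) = (m^2 + m*(-8 + 7*I) - 56*I)/(m - 3)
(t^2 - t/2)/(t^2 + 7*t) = (t - 1/2)/(t + 7)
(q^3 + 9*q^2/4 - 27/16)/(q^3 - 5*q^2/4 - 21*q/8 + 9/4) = (q + 3/2)/(q - 2)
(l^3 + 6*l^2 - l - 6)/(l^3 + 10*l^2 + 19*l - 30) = (l + 1)/(l + 5)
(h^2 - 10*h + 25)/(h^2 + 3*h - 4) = (h^2 - 10*h + 25)/(h^2 + 3*h - 4)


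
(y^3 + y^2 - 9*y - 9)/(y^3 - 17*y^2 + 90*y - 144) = (y^2 + 4*y + 3)/(y^2 - 14*y + 48)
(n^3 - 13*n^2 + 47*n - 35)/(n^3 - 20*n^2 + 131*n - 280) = (n - 1)/(n - 8)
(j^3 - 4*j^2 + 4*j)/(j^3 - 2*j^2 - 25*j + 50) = j*(j - 2)/(j^2 - 25)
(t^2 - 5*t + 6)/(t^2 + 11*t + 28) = (t^2 - 5*t + 6)/(t^2 + 11*t + 28)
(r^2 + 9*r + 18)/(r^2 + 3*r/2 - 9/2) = 2*(r + 6)/(2*r - 3)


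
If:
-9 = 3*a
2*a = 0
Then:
No Solution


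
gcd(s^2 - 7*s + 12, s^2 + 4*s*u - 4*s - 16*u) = s - 4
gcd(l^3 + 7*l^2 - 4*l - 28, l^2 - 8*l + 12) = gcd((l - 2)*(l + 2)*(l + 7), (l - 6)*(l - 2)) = l - 2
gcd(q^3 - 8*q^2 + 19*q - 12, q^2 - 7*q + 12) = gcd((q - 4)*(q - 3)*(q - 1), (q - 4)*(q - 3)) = q^2 - 7*q + 12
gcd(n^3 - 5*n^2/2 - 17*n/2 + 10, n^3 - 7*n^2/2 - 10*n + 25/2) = n^2 + 3*n/2 - 5/2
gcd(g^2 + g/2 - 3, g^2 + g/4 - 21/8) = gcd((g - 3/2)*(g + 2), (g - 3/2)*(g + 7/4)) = g - 3/2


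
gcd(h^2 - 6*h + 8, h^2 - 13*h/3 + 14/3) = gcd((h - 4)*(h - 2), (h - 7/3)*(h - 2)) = h - 2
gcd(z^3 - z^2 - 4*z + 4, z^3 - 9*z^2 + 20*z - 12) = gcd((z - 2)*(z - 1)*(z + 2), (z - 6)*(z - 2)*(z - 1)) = z^2 - 3*z + 2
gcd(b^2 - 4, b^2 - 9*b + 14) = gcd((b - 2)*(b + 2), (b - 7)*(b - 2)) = b - 2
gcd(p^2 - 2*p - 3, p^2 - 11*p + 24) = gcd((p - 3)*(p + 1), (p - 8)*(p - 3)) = p - 3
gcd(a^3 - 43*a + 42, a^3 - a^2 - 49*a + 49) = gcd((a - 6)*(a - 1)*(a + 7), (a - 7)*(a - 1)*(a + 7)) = a^2 + 6*a - 7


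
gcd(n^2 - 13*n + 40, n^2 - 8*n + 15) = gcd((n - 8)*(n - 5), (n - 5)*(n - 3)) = n - 5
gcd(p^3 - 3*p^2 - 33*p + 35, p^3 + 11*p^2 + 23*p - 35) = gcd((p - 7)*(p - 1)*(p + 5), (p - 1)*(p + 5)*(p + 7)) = p^2 + 4*p - 5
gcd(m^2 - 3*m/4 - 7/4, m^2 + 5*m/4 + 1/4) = m + 1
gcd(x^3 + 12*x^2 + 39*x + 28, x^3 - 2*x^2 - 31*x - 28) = x^2 + 5*x + 4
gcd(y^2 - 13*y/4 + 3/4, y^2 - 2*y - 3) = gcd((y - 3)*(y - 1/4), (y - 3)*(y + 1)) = y - 3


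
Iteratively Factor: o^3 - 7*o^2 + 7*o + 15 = (o - 5)*(o^2 - 2*o - 3) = (o - 5)*(o + 1)*(o - 3)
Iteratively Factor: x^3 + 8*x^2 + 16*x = (x + 4)*(x^2 + 4*x) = (x + 4)^2*(x)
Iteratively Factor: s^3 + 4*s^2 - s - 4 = (s + 4)*(s^2 - 1) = (s - 1)*(s + 4)*(s + 1)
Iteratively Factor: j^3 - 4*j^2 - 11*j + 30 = (j - 2)*(j^2 - 2*j - 15) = (j - 2)*(j + 3)*(j - 5)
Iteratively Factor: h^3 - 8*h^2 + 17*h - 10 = (h - 5)*(h^2 - 3*h + 2) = (h - 5)*(h - 2)*(h - 1)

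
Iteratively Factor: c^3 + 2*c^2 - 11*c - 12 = (c - 3)*(c^2 + 5*c + 4) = (c - 3)*(c + 4)*(c + 1)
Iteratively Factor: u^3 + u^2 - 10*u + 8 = (u + 4)*(u^2 - 3*u + 2) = (u - 2)*(u + 4)*(u - 1)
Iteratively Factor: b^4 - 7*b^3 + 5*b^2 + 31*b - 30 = (b - 1)*(b^3 - 6*b^2 - b + 30) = (b - 1)*(b + 2)*(b^2 - 8*b + 15) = (b - 3)*(b - 1)*(b + 2)*(b - 5)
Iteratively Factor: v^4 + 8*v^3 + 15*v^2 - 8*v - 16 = (v + 4)*(v^3 + 4*v^2 - v - 4) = (v - 1)*(v + 4)*(v^2 + 5*v + 4) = (v - 1)*(v + 1)*(v + 4)*(v + 4)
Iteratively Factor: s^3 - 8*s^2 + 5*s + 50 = (s - 5)*(s^2 - 3*s - 10) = (s - 5)*(s + 2)*(s - 5)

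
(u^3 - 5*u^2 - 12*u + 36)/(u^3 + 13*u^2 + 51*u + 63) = (u^2 - 8*u + 12)/(u^2 + 10*u + 21)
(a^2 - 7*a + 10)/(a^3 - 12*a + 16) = (a - 5)/(a^2 + 2*a - 8)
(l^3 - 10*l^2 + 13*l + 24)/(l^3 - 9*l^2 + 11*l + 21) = (l - 8)/(l - 7)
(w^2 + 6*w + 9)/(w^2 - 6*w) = (w^2 + 6*w + 9)/(w*(w - 6))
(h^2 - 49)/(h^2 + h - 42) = (h - 7)/(h - 6)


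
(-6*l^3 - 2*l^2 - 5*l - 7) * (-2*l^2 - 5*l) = 12*l^5 + 34*l^4 + 20*l^3 + 39*l^2 + 35*l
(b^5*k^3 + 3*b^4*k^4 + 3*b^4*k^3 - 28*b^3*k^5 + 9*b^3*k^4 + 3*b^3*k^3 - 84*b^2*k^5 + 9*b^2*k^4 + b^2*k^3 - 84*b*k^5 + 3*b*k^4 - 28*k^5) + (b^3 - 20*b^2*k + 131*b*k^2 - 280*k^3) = b^5*k^3 + 3*b^4*k^4 + 3*b^4*k^3 - 28*b^3*k^5 + 9*b^3*k^4 + 3*b^3*k^3 + b^3 - 84*b^2*k^5 + 9*b^2*k^4 + b^2*k^3 - 20*b^2*k - 84*b*k^5 + 3*b*k^4 + 131*b*k^2 - 28*k^5 - 280*k^3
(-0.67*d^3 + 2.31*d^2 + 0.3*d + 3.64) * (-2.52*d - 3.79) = 1.6884*d^4 - 3.2819*d^3 - 9.5109*d^2 - 10.3098*d - 13.7956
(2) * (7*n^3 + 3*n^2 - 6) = 14*n^3 + 6*n^2 - 12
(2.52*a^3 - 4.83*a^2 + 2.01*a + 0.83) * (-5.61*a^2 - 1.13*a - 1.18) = -14.1372*a^5 + 24.2487*a^4 - 8.7918*a^3 - 1.2282*a^2 - 3.3097*a - 0.9794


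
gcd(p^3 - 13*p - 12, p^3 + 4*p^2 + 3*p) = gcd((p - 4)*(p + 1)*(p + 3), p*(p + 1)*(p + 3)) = p^2 + 4*p + 3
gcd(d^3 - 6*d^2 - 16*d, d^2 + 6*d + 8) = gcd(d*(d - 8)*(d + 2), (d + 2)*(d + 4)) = d + 2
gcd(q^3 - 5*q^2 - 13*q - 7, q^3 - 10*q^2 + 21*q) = q - 7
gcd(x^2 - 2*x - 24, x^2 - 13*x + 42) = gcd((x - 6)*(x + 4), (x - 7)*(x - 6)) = x - 6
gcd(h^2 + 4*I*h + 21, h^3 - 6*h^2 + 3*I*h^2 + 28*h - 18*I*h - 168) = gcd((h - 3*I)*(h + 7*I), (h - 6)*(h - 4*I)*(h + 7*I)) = h + 7*I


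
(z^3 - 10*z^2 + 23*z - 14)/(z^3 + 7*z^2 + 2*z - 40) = (z^2 - 8*z + 7)/(z^2 + 9*z + 20)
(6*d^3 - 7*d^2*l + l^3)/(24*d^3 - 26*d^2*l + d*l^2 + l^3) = (6*d^2 - d*l - l^2)/(24*d^2 - 2*d*l - l^2)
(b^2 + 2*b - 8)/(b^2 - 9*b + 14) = (b + 4)/(b - 7)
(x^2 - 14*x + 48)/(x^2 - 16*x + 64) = (x - 6)/(x - 8)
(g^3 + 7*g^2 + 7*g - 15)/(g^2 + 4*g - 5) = g + 3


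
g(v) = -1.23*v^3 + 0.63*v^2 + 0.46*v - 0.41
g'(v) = -3.69*v^2 + 1.26*v + 0.46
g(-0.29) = -0.46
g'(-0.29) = -0.22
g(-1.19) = 2.01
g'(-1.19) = -6.26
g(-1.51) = 4.57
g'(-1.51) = -9.86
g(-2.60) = 24.27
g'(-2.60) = -27.76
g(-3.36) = 51.81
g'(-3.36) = -45.43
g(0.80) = -0.27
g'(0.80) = -0.89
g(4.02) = -68.29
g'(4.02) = -54.11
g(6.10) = -253.35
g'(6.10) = -129.16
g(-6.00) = 285.19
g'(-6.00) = -139.94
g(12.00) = -2029.61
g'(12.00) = -515.78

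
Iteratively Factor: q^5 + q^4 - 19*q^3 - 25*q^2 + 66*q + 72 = (q + 3)*(q^4 - 2*q^3 - 13*q^2 + 14*q + 24) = (q + 1)*(q + 3)*(q^3 - 3*q^2 - 10*q + 24) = (q - 4)*(q + 1)*(q + 3)*(q^2 + q - 6) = (q - 4)*(q + 1)*(q + 3)^2*(q - 2)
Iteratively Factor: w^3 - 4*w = (w + 2)*(w^2 - 2*w) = w*(w + 2)*(w - 2)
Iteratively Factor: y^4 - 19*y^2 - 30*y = (y - 5)*(y^3 + 5*y^2 + 6*y) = (y - 5)*(y + 2)*(y^2 + 3*y) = (y - 5)*(y + 2)*(y + 3)*(y)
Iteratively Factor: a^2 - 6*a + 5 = (a - 5)*(a - 1)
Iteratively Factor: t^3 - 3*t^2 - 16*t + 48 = (t - 4)*(t^2 + t - 12) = (t - 4)*(t - 3)*(t + 4)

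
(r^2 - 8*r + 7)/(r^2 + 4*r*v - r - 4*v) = (r - 7)/(r + 4*v)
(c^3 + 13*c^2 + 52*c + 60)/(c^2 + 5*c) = c + 8 + 12/c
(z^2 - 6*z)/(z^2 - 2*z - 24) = z/(z + 4)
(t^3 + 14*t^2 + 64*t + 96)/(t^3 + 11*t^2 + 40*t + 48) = (t + 6)/(t + 3)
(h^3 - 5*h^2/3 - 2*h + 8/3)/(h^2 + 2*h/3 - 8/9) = 3*(h^2 - 3*h + 2)/(3*h - 2)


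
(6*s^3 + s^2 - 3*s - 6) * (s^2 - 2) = 6*s^5 + s^4 - 15*s^3 - 8*s^2 + 6*s + 12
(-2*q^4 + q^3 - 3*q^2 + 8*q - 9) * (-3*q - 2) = 6*q^5 + q^4 + 7*q^3 - 18*q^2 + 11*q + 18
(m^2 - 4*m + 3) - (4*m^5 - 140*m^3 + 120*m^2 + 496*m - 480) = -4*m^5 + 140*m^3 - 119*m^2 - 500*m + 483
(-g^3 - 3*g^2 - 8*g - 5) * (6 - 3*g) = 3*g^4 + 3*g^3 + 6*g^2 - 33*g - 30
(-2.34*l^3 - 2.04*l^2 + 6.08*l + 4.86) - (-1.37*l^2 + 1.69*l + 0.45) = -2.34*l^3 - 0.67*l^2 + 4.39*l + 4.41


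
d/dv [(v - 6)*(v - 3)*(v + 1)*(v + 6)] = 4*v^3 - 6*v^2 - 78*v + 72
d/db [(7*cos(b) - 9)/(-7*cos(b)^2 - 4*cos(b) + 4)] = (-49*cos(b)^2 + 126*cos(b) + 8)*sin(b)/(-7*sin(b)^2 + 4*cos(b) + 3)^2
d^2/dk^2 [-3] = 0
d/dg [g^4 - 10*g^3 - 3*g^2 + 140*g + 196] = 4*g^3 - 30*g^2 - 6*g + 140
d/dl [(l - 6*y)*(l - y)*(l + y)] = 3*l^2 - 12*l*y - y^2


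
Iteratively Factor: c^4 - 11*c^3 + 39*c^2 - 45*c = (c - 3)*(c^3 - 8*c^2 + 15*c) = c*(c - 3)*(c^2 - 8*c + 15) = c*(c - 5)*(c - 3)*(c - 3)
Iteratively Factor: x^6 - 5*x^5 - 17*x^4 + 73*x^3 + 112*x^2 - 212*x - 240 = (x - 2)*(x^5 - 3*x^4 - 23*x^3 + 27*x^2 + 166*x + 120) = (x - 2)*(x + 2)*(x^4 - 5*x^3 - 13*x^2 + 53*x + 60) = (x - 4)*(x - 2)*(x + 2)*(x^3 - x^2 - 17*x - 15) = (x - 5)*(x - 4)*(x - 2)*(x + 2)*(x^2 + 4*x + 3) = (x - 5)*(x - 4)*(x - 2)*(x + 1)*(x + 2)*(x + 3)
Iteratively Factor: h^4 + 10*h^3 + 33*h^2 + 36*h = (h + 4)*(h^3 + 6*h^2 + 9*h) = h*(h + 4)*(h^2 + 6*h + 9) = h*(h + 3)*(h + 4)*(h + 3)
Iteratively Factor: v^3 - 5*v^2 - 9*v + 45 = (v - 3)*(v^2 - 2*v - 15) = (v - 5)*(v - 3)*(v + 3)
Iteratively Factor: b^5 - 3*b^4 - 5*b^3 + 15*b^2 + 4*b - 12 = (b + 1)*(b^4 - 4*b^3 - b^2 + 16*b - 12) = (b - 2)*(b + 1)*(b^3 - 2*b^2 - 5*b + 6) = (b - 3)*(b - 2)*(b + 1)*(b^2 + b - 2) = (b - 3)*(b - 2)*(b + 1)*(b + 2)*(b - 1)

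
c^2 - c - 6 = (c - 3)*(c + 2)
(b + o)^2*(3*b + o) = 3*b^3 + 7*b^2*o + 5*b*o^2 + o^3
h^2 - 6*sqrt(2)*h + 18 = (h - 3*sqrt(2))^2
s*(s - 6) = s^2 - 6*s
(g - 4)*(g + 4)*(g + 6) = g^3 + 6*g^2 - 16*g - 96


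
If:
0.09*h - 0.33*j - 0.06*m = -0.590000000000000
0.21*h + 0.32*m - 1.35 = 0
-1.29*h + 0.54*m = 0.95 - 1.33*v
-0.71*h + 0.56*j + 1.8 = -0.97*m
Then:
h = 5.74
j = 3.27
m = 0.45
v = 6.09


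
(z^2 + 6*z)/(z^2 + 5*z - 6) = z/(z - 1)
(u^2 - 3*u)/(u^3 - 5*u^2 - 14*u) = (3 - u)/(-u^2 + 5*u + 14)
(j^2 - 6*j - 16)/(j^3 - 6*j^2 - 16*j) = 1/j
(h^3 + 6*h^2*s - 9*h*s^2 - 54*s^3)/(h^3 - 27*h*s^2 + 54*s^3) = (-h - 3*s)/(-h + 3*s)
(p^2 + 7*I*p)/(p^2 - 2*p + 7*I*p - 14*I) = p/(p - 2)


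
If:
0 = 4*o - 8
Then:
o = 2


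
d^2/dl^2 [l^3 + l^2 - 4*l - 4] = 6*l + 2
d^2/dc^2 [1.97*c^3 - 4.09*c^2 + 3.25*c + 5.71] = 11.82*c - 8.18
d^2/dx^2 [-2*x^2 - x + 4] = -4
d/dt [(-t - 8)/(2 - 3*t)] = -26/(3*t - 2)^2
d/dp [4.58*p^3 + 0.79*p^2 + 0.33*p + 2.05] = 13.74*p^2 + 1.58*p + 0.33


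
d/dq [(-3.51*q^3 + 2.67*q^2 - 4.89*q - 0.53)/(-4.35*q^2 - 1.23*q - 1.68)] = (15.2685*q^4 + 8.6346*q^3 - 6.86519999999999*q^2 - 13.5822*q + 7.5633)/(18.9225*q^4 + 10.701*q^3 + 16.1289*q^2 + 4.1328*q + 2.8224)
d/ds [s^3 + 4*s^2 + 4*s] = 3*s^2 + 8*s + 4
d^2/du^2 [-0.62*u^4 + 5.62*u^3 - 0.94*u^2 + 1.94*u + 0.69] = -7.44*u^2 + 33.72*u - 1.88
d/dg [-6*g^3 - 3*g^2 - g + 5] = -18*g^2 - 6*g - 1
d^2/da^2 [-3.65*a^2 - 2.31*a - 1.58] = -7.30000000000000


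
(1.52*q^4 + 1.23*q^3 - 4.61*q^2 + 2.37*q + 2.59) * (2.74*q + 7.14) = 4.1648*q^5 + 14.223*q^4 - 3.8492*q^3 - 26.4216*q^2 + 24.0184*q + 18.4926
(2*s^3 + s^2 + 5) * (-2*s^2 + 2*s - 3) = -4*s^5 + 2*s^4 - 4*s^3 - 13*s^2 + 10*s - 15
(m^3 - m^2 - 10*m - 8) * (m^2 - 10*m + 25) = m^5 - 11*m^4 + 25*m^3 + 67*m^2 - 170*m - 200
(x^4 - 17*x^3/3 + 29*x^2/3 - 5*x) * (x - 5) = x^5 - 32*x^4/3 + 38*x^3 - 160*x^2/3 + 25*x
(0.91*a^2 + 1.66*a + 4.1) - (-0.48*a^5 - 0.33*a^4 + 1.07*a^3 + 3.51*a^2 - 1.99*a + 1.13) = 0.48*a^5 + 0.33*a^4 - 1.07*a^3 - 2.6*a^2 + 3.65*a + 2.97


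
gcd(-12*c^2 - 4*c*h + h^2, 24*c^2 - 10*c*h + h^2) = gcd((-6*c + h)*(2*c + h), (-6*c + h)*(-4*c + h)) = 6*c - h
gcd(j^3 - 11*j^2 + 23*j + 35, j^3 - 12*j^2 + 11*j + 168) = j - 7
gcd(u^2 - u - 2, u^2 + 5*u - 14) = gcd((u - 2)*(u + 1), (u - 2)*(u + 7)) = u - 2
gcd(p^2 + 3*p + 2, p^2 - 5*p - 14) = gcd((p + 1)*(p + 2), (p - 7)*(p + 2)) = p + 2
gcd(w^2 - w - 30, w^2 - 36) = w - 6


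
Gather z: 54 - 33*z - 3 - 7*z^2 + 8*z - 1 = -7*z^2 - 25*z + 50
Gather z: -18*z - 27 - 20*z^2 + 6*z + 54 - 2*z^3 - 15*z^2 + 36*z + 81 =-2*z^3 - 35*z^2 + 24*z + 108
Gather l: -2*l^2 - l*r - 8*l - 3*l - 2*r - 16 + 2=-2*l^2 + l*(-r - 11) - 2*r - 14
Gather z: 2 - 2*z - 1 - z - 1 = -3*z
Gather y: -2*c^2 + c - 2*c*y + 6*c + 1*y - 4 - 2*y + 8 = -2*c^2 + 7*c + y*(-2*c - 1) + 4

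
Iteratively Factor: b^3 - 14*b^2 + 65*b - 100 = (b - 5)*(b^2 - 9*b + 20) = (b - 5)*(b - 4)*(b - 5)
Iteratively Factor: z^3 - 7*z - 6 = (z - 3)*(z^2 + 3*z + 2) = (z - 3)*(z + 2)*(z + 1)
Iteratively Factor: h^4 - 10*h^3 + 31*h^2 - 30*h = (h - 2)*(h^3 - 8*h^2 + 15*h) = (h - 5)*(h - 2)*(h^2 - 3*h) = (h - 5)*(h - 3)*(h - 2)*(h)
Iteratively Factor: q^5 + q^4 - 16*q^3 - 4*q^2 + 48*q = (q + 4)*(q^4 - 3*q^3 - 4*q^2 + 12*q) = (q - 2)*(q + 4)*(q^3 - q^2 - 6*q) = (q - 3)*(q - 2)*(q + 4)*(q^2 + 2*q) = q*(q - 3)*(q - 2)*(q + 4)*(q + 2)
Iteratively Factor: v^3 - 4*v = (v - 2)*(v^2 + 2*v) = v*(v - 2)*(v + 2)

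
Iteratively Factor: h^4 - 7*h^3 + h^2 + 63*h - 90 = (h - 2)*(h^3 - 5*h^2 - 9*h + 45) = (h - 2)*(h + 3)*(h^2 - 8*h + 15) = (h - 3)*(h - 2)*(h + 3)*(h - 5)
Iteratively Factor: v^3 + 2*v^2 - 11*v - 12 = (v + 1)*(v^2 + v - 12) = (v + 1)*(v + 4)*(v - 3)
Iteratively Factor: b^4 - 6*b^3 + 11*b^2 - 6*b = (b - 2)*(b^3 - 4*b^2 + 3*b) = b*(b - 2)*(b^2 - 4*b + 3) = b*(b - 2)*(b - 1)*(b - 3)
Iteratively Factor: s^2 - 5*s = (s)*(s - 5)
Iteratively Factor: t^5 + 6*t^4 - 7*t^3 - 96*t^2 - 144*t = (t + 3)*(t^4 + 3*t^3 - 16*t^2 - 48*t) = (t + 3)^2*(t^3 - 16*t) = (t - 4)*(t + 3)^2*(t^2 + 4*t) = (t - 4)*(t + 3)^2*(t + 4)*(t)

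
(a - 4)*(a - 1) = a^2 - 5*a + 4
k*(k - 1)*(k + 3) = k^3 + 2*k^2 - 3*k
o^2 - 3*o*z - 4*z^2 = (o - 4*z)*(o + z)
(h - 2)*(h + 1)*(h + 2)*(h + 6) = h^4 + 7*h^3 + 2*h^2 - 28*h - 24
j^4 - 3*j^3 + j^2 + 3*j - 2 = (j - 2)*(j - 1)^2*(j + 1)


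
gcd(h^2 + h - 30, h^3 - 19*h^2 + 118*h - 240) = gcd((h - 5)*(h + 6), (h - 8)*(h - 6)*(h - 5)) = h - 5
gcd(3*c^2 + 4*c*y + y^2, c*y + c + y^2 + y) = c + y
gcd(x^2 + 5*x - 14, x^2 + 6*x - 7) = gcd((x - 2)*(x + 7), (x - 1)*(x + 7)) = x + 7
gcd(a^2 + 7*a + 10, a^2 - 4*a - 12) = a + 2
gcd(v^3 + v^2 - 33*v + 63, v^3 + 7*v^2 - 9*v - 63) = v^2 + 4*v - 21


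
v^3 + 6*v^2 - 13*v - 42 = (v - 3)*(v + 2)*(v + 7)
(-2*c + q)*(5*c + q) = -10*c^2 + 3*c*q + q^2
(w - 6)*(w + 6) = w^2 - 36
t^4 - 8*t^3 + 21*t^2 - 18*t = t*(t - 3)^2*(t - 2)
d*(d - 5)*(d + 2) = d^3 - 3*d^2 - 10*d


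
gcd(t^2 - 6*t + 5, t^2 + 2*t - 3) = t - 1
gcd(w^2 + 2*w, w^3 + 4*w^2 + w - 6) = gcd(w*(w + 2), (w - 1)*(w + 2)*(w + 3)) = w + 2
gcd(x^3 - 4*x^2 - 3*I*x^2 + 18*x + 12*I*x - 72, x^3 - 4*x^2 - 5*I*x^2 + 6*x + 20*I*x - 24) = x^2 + x*(-4 - 6*I) + 24*I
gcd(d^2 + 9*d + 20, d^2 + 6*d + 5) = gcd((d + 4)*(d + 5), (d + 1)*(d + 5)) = d + 5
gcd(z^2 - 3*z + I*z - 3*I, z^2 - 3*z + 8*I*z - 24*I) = z - 3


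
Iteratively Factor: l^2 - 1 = (l + 1)*(l - 1)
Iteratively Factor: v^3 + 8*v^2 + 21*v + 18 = (v + 2)*(v^2 + 6*v + 9) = (v + 2)*(v + 3)*(v + 3)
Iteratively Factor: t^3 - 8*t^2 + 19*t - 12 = (t - 4)*(t^2 - 4*t + 3) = (t - 4)*(t - 3)*(t - 1)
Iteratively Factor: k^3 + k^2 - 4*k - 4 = (k + 2)*(k^2 - k - 2) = (k - 2)*(k + 2)*(k + 1)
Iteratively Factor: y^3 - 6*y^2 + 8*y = (y)*(y^2 - 6*y + 8) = y*(y - 4)*(y - 2)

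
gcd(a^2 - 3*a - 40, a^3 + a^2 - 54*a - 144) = a - 8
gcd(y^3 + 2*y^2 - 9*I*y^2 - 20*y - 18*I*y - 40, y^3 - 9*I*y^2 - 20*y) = y^2 - 9*I*y - 20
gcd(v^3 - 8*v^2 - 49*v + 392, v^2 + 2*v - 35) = v + 7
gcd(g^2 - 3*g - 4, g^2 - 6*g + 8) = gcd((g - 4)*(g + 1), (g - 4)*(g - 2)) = g - 4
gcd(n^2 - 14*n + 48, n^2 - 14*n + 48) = n^2 - 14*n + 48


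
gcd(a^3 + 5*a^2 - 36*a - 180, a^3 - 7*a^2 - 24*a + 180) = a^2 - a - 30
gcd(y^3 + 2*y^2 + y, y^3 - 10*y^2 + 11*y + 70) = 1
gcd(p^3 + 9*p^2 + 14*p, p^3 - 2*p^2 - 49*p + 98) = p + 7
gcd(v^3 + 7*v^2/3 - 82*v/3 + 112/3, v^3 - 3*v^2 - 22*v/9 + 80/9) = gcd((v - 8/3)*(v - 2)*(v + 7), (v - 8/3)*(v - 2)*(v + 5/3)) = v^2 - 14*v/3 + 16/3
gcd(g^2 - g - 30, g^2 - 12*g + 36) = g - 6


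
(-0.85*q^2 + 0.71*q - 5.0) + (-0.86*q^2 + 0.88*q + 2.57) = -1.71*q^2 + 1.59*q - 2.43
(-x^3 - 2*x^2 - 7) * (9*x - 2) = -9*x^4 - 16*x^3 + 4*x^2 - 63*x + 14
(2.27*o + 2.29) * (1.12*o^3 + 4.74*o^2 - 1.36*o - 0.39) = 2.5424*o^4 + 13.3246*o^3 + 7.7674*o^2 - 3.9997*o - 0.8931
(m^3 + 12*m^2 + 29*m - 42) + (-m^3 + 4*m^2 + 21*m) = 16*m^2 + 50*m - 42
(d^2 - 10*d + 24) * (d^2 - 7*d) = d^4 - 17*d^3 + 94*d^2 - 168*d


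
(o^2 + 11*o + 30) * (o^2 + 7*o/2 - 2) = o^4 + 29*o^3/2 + 133*o^2/2 + 83*o - 60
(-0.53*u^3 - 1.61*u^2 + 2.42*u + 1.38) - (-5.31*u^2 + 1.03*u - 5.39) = -0.53*u^3 + 3.7*u^2 + 1.39*u + 6.77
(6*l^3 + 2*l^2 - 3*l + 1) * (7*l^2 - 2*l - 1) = 42*l^5 + 2*l^4 - 31*l^3 + 11*l^2 + l - 1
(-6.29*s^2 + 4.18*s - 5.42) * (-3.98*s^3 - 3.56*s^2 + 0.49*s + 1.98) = 25.0342*s^5 + 5.756*s^4 + 3.6087*s^3 + 8.8892*s^2 + 5.6206*s - 10.7316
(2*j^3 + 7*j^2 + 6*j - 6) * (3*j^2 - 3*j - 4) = 6*j^5 + 15*j^4 - 11*j^3 - 64*j^2 - 6*j + 24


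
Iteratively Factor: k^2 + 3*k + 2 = (k + 1)*(k + 2)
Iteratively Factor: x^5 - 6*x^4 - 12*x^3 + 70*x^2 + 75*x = (x + 1)*(x^4 - 7*x^3 - 5*x^2 + 75*x) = (x - 5)*(x + 1)*(x^3 - 2*x^2 - 15*x) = x*(x - 5)*(x + 1)*(x^2 - 2*x - 15) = x*(x - 5)*(x + 1)*(x + 3)*(x - 5)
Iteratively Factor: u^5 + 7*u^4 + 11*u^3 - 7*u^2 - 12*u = (u + 1)*(u^4 + 6*u^3 + 5*u^2 - 12*u) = (u + 1)*(u + 4)*(u^3 + 2*u^2 - 3*u) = u*(u + 1)*(u + 4)*(u^2 + 2*u - 3) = u*(u + 1)*(u + 3)*(u + 4)*(u - 1)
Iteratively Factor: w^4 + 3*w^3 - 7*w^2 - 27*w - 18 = (w - 3)*(w^3 + 6*w^2 + 11*w + 6) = (w - 3)*(w + 3)*(w^2 + 3*w + 2) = (w - 3)*(w + 1)*(w + 3)*(w + 2)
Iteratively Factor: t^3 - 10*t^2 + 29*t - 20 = (t - 5)*(t^2 - 5*t + 4) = (t - 5)*(t - 1)*(t - 4)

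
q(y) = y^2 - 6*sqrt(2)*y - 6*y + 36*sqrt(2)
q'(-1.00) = -16.49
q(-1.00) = 66.40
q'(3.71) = -7.07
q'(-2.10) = -18.69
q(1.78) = 28.30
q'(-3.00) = -20.49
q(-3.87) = 121.95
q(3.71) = 10.94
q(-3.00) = 103.37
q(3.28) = 14.16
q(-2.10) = 85.74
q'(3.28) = -7.93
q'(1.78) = -10.93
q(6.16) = -0.37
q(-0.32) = 55.65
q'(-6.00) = -26.49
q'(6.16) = -2.17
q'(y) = 2*y - 6*sqrt(2) - 6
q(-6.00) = 173.82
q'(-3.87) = -22.23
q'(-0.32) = -15.13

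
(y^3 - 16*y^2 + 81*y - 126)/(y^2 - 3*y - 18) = (y^2 - 10*y + 21)/(y + 3)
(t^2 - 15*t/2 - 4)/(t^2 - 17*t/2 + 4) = (2*t + 1)/(2*t - 1)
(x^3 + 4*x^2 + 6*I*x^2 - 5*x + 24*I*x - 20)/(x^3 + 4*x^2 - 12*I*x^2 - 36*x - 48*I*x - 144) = (x^2 + 6*I*x - 5)/(x^2 - 12*I*x - 36)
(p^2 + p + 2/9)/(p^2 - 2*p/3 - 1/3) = (p + 2/3)/(p - 1)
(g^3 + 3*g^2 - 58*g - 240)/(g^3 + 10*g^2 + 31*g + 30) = (g^2 - 2*g - 48)/(g^2 + 5*g + 6)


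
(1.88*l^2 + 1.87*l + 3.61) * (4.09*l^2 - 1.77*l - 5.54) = 7.6892*l^4 + 4.3207*l^3 + 1.0398*l^2 - 16.7495*l - 19.9994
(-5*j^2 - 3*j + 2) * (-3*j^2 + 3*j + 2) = 15*j^4 - 6*j^3 - 25*j^2 + 4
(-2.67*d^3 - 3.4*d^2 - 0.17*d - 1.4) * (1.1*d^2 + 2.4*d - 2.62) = -2.937*d^5 - 10.148*d^4 - 1.3516*d^3 + 6.96*d^2 - 2.9146*d + 3.668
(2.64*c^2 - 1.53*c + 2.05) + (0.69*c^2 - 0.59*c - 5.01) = 3.33*c^2 - 2.12*c - 2.96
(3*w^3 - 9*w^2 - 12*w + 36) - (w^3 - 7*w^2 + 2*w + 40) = 2*w^3 - 2*w^2 - 14*w - 4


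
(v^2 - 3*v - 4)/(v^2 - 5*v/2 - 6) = 2*(v + 1)/(2*v + 3)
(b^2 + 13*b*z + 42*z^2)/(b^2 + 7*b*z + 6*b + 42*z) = (b + 6*z)/(b + 6)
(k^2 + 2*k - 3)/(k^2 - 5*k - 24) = (k - 1)/(k - 8)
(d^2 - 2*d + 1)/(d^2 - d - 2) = (-d^2 + 2*d - 1)/(-d^2 + d + 2)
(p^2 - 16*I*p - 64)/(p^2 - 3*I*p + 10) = (p^2 - 16*I*p - 64)/(p^2 - 3*I*p + 10)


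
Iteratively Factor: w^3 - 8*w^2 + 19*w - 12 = (w - 4)*(w^2 - 4*w + 3) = (w - 4)*(w - 3)*(w - 1)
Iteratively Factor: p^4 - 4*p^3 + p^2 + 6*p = (p - 3)*(p^3 - p^2 - 2*p) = p*(p - 3)*(p^2 - p - 2) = p*(p - 3)*(p - 2)*(p + 1)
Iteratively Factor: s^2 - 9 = (s + 3)*(s - 3)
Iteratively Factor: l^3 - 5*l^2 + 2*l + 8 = (l - 4)*(l^2 - l - 2) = (l - 4)*(l + 1)*(l - 2)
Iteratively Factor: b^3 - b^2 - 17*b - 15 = (b + 1)*(b^2 - 2*b - 15) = (b + 1)*(b + 3)*(b - 5)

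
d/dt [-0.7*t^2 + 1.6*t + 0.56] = 1.6 - 1.4*t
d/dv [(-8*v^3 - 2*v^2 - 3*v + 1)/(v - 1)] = 2*(-8*v^3 + 11*v^2 + 2*v + 1)/(v^2 - 2*v + 1)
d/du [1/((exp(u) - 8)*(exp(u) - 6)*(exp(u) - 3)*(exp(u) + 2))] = (-4*exp(3*u) + 45*exp(2*u) - 112*exp(u) - 36)*exp(u)/(exp(8*u) - 30*exp(7*u) + 337*exp(6*u) - 1608*exp(5*u) + 1480*exp(4*u) + 12672*exp(3*u) - 30960*exp(2*u) - 20736*exp(u) + 82944)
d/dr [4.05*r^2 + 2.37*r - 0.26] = 8.1*r + 2.37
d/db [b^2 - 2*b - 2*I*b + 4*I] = 2*b - 2 - 2*I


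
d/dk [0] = 0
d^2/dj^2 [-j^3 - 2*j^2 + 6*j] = -6*j - 4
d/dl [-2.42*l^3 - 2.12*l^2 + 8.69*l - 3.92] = -7.26*l^2 - 4.24*l + 8.69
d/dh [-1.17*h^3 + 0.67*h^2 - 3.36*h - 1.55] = -3.51*h^2 + 1.34*h - 3.36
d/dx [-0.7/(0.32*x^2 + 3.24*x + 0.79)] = (0.448*x + 2.268)/(0.32*x^2 + 3.24*x + 0.79)^2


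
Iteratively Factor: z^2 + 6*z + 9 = (z + 3)*(z + 3)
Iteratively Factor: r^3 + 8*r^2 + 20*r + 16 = (r + 2)*(r^2 + 6*r + 8) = (r + 2)*(r + 4)*(r + 2)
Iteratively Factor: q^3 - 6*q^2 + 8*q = (q - 4)*(q^2 - 2*q) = (q - 4)*(q - 2)*(q)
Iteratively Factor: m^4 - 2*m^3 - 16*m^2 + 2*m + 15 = (m + 3)*(m^3 - 5*m^2 - m + 5) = (m - 1)*(m + 3)*(m^2 - 4*m - 5) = (m - 1)*(m + 1)*(m + 3)*(m - 5)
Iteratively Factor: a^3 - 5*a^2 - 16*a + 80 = (a + 4)*(a^2 - 9*a + 20) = (a - 4)*(a + 4)*(a - 5)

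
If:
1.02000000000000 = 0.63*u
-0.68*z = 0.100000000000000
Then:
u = 1.62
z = -0.15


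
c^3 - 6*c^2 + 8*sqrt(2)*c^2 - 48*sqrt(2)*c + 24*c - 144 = (c - 6)*(c + 2*sqrt(2))*(c + 6*sqrt(2))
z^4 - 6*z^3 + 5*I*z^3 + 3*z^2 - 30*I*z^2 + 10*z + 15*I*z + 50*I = (z - 5)*(z - 2)*(z + 1)*(z + 5*I)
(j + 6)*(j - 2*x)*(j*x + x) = j^3*x - 2*j^2*x^2 + 7*j^2*x - 14*j*x^2 + 6*j*x - 12*x^2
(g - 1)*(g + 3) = g^2 + 2*g - 3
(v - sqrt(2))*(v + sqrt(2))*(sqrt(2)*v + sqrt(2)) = sqrt(2)*v^3 + sqrt(2)*v^2 - 2*sqrt(2)*v - 2*sqrt(2)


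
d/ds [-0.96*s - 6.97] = -0.960000000000000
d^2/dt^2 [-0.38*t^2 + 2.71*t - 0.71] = -0.760000000000000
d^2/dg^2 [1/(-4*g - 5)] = -32/(4*g + 5)^3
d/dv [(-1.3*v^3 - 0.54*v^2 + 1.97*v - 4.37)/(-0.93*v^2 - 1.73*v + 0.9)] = (1.209*v^4 + 4.498*v^3 - 0.7437*v^2 - 9.1002*v - 5.7871)/(0.8649*v^4 + 3.2178*v^3 + 1.3189*v^2 - 3.114*v + 0.81)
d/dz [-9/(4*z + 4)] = 9/(4*(z + 1)^2)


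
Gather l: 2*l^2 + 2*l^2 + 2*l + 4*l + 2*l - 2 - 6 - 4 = 4*l^2 + 8*l - 12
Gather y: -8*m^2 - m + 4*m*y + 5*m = -8*m^2 + 4*m*y + 4*m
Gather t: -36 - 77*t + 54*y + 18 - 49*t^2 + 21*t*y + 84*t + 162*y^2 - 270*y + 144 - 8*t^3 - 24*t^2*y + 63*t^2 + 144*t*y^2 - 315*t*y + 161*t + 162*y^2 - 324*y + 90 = -8*t^3 + t^2*(14 - 24*y) + t*(144*y^2 - 294*y + 168) + 324*y^2 - 540*y + 216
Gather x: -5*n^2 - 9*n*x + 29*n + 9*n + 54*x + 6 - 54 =-5*n^2 + 38*n + x*(54 - 9*n) - 48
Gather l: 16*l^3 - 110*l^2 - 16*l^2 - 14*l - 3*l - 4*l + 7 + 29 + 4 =16*l^3 - 126*l^2 - 21*l + 40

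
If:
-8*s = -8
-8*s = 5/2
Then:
No Solution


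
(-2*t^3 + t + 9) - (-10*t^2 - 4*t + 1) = -2*t^3 + 10*t^2 + 5*t + 8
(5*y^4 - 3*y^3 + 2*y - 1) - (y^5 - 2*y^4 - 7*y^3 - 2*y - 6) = -y^5 + 7*y^4 + 4*y^3 + 4*y + 5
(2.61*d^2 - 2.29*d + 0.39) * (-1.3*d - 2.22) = -3.393*d^3 - 2.8172*d^2 + 4.5768*d - 0.8658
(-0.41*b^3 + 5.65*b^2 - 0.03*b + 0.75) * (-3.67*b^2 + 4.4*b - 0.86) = 1.5047*b^5 - 22.5395*b^4 + 25.3227*b^3 - 7.7435*b^2 + 3.3258*b - 0.645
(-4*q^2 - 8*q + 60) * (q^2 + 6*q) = -4*q^4 - 32*q^3 + 12*q^2 + 360*q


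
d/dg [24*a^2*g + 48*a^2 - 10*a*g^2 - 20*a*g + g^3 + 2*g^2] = 24*a^2 - 20*a*g - 20*a + 3*g^2 + 4*g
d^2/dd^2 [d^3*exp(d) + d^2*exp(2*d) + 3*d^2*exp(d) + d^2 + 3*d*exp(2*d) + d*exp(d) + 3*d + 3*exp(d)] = d^3*exp(d) + 4*d^2*exp(2*d) + 9*d^2*exp(d) + 20*d*exp(2*d) + 19*d*exp(d) + 14*exp(2*d) + 11*exp(d) + 2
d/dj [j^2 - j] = 2*j - 1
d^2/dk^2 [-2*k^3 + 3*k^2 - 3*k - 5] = 6 - 12*k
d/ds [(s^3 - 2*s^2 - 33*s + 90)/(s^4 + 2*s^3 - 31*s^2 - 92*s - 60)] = (-s^6 + 4*s^5 + 72*s^4 - 412*s^3 - 1559*s^2 + 5820*s + 10260)/(s^8 + 4*s^7 - 58*s^6 - 308*s^5 + 473*s^4 + 5464*s^3 + 12184*s^2 + 11040*s + 3600)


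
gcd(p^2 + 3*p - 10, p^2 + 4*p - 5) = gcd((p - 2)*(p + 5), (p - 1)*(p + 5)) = p + 5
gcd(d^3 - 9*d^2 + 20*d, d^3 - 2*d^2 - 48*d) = d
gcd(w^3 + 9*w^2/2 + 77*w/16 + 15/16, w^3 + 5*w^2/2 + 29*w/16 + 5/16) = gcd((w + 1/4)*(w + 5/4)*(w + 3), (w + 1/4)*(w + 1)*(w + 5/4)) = w^2 + 3*w/2 + 5/16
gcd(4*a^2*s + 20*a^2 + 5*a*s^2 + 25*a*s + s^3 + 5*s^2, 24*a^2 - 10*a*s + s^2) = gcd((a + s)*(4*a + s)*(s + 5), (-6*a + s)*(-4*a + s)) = 1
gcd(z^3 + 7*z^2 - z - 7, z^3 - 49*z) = z + 7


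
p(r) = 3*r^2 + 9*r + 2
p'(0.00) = 9.00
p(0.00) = 2.00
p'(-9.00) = -45.00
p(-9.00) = 164.00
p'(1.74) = 19.44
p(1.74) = 26.74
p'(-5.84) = -26.04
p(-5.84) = 51.76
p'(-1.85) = -2.10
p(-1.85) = -4.38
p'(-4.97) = -20.82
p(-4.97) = 31.37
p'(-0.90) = 3.60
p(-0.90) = -3.67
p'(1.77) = 19.62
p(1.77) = 27.33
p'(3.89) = 32.34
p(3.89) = 82.41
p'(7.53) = 54.18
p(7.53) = 239.87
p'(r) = 6*r + 9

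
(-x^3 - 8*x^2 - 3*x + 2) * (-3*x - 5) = 3*x^4 + 29*x^3 + 49*x^2 + 9*x - 10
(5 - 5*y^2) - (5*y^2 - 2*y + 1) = -10*y^2 + 2*y + 4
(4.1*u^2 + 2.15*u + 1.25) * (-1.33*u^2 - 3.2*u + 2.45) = -5.453*u^4 - 15.9795*u^3 + 1.5025*u^2 + 1.2675*u + 3.0625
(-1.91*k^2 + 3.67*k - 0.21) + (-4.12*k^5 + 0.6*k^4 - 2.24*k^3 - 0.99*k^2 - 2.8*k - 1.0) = -4.12*k^5 + 0.6*k^4 - 2.24*k^3 - 2.9*k^2 + 0.87*k - 1.21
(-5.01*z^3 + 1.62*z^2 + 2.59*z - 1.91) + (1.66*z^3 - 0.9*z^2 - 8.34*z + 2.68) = -3.35*z^3 + 0.72*z^2 - 5.75*z + 0.77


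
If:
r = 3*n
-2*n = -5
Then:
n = 5/2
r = 15/2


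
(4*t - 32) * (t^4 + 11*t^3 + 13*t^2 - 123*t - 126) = 4*t^5 + 12*t^4 - 300*t^3 - 908*t^2 + 3432*t + 4032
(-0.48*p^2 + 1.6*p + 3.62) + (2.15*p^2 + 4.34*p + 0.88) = 1.67*p^2 + 5.94*p + 4.5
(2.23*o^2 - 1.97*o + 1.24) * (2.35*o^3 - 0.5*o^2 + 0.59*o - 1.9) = 5.2405*o^5 - 5.7445*o^4 + 5.2147*o^3 - 6.0193*o^2 + 4.4746*o - 2.356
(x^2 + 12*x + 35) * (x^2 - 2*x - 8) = x^4 + 10*x^3 + 3*x^2 - 166*x - 280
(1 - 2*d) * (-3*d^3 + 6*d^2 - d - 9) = 6*d^4 - 15*d^3 + 8*d^2 + 17*d - 9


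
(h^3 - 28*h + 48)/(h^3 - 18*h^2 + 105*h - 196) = (h^2 + 4*h - 12)/(h^2 - 14*h + 49)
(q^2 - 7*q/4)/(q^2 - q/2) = (4*q - 7)/(2*(2*q - 1))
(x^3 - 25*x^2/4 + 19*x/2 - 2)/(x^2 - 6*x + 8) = x - 1/4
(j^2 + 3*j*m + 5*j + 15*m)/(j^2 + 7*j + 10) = (j + 3*m)/(j + 2)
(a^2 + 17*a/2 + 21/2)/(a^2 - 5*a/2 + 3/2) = (2*a^2 + 17*a + 21)/(2*a^2 - 5*a + 3)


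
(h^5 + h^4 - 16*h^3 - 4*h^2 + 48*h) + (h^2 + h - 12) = h^5 + h^4 - 16*h^3 - 3*h^2 + 49*h - 12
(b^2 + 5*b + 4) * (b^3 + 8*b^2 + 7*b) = b^5 + 13*b^4 + 51*b^3 + 67*b^2 + 28*b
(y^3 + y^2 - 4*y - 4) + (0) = y^3 + y^2 - 4*y - 4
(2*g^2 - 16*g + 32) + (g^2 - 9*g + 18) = 3*g^2 - 25*g + 50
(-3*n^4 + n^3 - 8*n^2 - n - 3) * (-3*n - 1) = 9*n^5 + 23*n^3 + 11*n^2 + 10*n + 3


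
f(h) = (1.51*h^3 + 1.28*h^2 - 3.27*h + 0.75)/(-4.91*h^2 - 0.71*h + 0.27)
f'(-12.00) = -0.31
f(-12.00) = 3.42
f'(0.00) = -4.81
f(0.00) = 2.78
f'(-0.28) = -545.91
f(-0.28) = 20.66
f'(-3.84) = -0.36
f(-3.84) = 0.77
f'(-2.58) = -0.45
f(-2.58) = 0.27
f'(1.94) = -0.43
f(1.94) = -0.52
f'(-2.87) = -0.42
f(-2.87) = 0.39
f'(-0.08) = -12.55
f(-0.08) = 3.45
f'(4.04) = -0.34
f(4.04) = -1.31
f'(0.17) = 9995.49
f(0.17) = 32.23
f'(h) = (9.82*h + 0.71)*(1.51*h^3 + 1.28*h^2 - 3.27*h + 0.75)/(-4.91*h^2 - 0.71*h + 0.27)^2 + (4.53*h^2 + 2.56*h - 3.27)/(-4.91*h^2 - 0.71*h + 0.27)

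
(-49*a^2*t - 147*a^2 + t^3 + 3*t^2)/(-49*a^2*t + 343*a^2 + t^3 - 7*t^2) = (t + 3)/(t - 7)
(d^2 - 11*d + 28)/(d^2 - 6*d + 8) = (d - 7)/(d - 2)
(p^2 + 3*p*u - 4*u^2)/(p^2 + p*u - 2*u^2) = (p + 4*u)/(p + 2*u)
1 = 1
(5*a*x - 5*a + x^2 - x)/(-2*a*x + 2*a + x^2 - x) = (5*a + x)/(-2*a + x)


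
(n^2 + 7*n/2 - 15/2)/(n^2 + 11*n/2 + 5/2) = (2*n - 3)/(2*n + 1)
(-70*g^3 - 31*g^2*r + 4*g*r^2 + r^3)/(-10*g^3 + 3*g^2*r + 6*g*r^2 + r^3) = (-35*g^2 + 2*g*r + r^2)/(-5*g^2 + 4*g*r + r^2)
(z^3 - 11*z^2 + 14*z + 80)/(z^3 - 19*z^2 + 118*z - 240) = (z + 2)/(z - 6)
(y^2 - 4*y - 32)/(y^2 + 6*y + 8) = (y - 8)/(y + 2)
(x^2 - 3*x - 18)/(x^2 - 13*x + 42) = (x + 3)/(x - 7)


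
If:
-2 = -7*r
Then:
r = 2/7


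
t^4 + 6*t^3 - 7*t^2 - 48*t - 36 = (t - 3)*(t + 1)*(t + 2)*(t + 6)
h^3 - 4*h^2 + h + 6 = (h - 3)*(h - 2)*(h + 1)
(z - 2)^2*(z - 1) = z^3 - 5*z^2 + 8*z - 4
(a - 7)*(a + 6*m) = a^2 + 6*a*m - 7*a - 42*m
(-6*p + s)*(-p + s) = 6*p^2 - 7*p*s + s^2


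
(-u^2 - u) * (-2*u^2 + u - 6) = 2*u^4 + u^3 + 5*u^2 + 6*u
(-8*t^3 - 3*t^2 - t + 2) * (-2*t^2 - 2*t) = 16*t^5 + 22*t^4 + 8*t^3 - 2*t^2 - 4*t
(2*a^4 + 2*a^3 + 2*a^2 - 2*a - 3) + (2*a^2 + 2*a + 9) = 2*a^4 + 2*a^3 + 4*a^2 + 6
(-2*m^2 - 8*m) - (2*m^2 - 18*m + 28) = -4*m^2 + 10*m - 28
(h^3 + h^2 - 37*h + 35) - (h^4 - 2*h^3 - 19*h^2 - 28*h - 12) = -h^4 + 3*h^3 + 20*h^2 - 9*h + 47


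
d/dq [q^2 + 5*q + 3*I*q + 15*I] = 2*q + 5 + 3*I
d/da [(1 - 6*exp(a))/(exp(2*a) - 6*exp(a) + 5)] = 2*(3*exp(2*a) - exp(a) - 12)*exp(a)/(exp(4*a) - 12*exp(3*a) + 46*exp(2*a) - 60*exp(a) + 25)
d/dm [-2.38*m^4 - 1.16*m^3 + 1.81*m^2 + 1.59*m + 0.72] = -9.52*m^3 - 3.48*m^2 + 3.62*m + 1.59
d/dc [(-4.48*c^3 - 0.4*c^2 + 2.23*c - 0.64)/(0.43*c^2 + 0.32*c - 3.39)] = (-1.9264*c^4 - 2.8672*c^3 + 44.4747*c^2 + 3.2624*c - 7.3549)/(0.1849*c^4 + 0.2752*c^3 - 2.813*c^2 - 2.1696*c + 11.4921)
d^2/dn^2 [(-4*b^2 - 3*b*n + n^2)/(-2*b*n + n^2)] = 2*b*(16*b^3 - 24*b^2*n + 12*b*n^2 + n^3)/(n^3*(8*b^3 - 12*b^2*n + 6*b*n^2 - n^3))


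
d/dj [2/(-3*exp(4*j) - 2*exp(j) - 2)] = (24*exp(3*j) + 4)*exp(j)/(3*exp(4*j) + 2*exp(j) + 2)^2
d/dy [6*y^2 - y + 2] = 12*y - 1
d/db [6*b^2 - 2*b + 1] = 12*b - 2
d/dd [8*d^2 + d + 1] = 16*d + 1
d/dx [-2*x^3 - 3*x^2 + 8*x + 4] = -6*x^2 - 6*x + 8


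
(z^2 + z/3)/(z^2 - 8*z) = (z + 1/3)/(z - 8)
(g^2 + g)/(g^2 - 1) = g/(g - 1)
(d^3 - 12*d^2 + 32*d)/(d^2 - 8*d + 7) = d*(d^2 - 12*d + 32)/(d^2 - 8*d + 7)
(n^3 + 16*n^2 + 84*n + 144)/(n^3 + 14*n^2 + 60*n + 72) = (n + 4)/(n + 2)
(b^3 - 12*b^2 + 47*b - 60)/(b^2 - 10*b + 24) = (b^2 - 8*b + 15)/(b - 6)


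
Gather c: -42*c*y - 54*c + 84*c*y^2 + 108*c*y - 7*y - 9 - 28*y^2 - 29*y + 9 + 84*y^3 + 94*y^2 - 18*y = c*(84*y^2 + 66*y - 54) + 84*y^3 + 66*y^2 - 54*y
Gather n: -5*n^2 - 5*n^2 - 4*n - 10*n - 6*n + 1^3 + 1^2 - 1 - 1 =-10*n^2 - 20*n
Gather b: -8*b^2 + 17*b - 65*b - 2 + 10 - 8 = -8*b^2 - 48*b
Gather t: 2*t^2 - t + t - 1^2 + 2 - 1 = 2*t^2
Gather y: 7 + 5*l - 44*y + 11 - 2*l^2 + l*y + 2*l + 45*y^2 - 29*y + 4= -2*l^2 + 7*l + 45*y^2 + y*(l - 73) + 22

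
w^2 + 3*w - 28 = (w - 4)*(w + 7)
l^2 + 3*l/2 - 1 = (l - 1/2)*(l + 2)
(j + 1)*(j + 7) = j^2 + 8*j + 7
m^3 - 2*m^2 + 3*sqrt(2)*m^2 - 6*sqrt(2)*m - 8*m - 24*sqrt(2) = (m - 4)*(m + 2)*(m + 3*sqrt(2))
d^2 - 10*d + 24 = (d - 6)*(d - 4)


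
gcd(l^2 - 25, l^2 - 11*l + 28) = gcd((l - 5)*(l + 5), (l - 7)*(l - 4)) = 1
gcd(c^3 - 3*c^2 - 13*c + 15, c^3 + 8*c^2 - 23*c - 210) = c - 5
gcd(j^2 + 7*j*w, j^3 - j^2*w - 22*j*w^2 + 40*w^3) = 1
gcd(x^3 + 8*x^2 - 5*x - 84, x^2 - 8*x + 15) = x - 3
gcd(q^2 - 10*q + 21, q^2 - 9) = q - 3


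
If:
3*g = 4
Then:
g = 4/3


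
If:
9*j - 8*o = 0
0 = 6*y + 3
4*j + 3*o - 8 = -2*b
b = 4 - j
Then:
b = 4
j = 0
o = 0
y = -1/2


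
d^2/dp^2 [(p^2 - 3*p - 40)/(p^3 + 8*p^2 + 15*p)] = 2*(p^3 - 24*p^2 - 72*p - 72)/(p^3*(p^3 + 9*p^2 + 27*p + 27))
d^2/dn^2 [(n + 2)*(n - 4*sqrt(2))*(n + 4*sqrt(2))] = 6*n + 4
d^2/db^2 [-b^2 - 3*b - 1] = -2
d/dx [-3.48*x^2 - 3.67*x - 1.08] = -6.96*x - 3.67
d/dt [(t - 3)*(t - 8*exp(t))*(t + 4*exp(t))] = -4*t^2*exp(t) + 3*t^2 - 64*t*exp(2*t) + 4*t*exp(t) - 6*t + 160*exp(2*t) + 12*exp(t)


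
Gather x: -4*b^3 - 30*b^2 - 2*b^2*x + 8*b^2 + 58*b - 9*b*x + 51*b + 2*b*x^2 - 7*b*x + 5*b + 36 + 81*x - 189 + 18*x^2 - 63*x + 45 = -4*b^3 - 22*b^2 + 114*b + x^2*(2*b + 18) + x*(-2*b^2 - 16*b + 18) - 108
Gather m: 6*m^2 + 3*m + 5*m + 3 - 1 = 6*m^2 + 8*m + 2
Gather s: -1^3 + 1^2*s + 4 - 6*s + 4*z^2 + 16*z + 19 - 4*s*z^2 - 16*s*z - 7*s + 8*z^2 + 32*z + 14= s*(-4*z^2 - 16*z - 12) + 12*z^2 + 48*z + 36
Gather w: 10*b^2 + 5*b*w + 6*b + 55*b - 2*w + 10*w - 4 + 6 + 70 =10*b^2 + 61*b + w*(5*b + 8) + 72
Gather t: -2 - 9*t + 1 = -9*t - 1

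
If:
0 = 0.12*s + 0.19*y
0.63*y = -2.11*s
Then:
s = 0.00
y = 0.00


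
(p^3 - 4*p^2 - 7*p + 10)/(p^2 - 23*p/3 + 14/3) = 3*(p^3 - 4*p^2 - 7*p + 10)/(3*p^2 - 23*p + 14)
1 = 1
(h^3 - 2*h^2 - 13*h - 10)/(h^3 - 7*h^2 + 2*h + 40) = (h + 1)/(h - 4)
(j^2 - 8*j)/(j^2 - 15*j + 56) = j/(j - 7)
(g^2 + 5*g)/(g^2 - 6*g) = (g + 5)/(g - 6)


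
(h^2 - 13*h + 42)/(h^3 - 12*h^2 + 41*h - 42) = (h - 6)/(h^2 - 5*h + 6)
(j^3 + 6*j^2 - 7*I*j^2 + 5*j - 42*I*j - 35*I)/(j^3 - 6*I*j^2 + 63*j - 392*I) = (j^2 + 6*j + 5)/(j^2 + I*j + 56)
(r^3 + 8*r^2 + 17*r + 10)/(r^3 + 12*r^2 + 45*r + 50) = (r + 1)/(r + 5)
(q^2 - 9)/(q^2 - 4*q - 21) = (q - 3)/(q - 7)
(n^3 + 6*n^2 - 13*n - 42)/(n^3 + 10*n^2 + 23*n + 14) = (n - 3)/(n + 1)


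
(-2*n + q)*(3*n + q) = -6*n^2 + n*q + q^2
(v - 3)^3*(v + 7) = v^4 - 2*v^3 - 36*v^2 + 162*v - 189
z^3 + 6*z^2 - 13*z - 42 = (z - 3)*(z + 2)*(z + 7)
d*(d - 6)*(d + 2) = d^3 - 4*d^2 - 12*d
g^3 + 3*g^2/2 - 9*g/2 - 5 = (g - 2)*(g + 1)*(g + 5/2)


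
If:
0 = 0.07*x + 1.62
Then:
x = -23.14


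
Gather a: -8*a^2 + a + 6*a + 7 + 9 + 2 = -8*a^2 + 7*a + 18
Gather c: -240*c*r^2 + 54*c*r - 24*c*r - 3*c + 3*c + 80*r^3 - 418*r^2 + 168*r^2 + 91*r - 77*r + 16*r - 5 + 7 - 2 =c*(-240*r^2 + 30*r) + 80*r^3 - 250*r^2 + 30*r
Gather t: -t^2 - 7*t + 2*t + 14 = -t^2 - 5*t + 14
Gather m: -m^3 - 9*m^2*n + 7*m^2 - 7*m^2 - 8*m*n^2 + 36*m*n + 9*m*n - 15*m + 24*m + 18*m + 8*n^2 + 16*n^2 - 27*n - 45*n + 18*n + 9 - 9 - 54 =-m^3 - 9*m^2*n + m*(-8*n^2 + 45*n + 27) + 24*n^2 - 54*n - 54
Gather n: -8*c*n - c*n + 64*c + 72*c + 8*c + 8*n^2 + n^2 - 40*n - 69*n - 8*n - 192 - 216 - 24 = 144*c + 9*n^2 + n*(-9*c - 117) - 432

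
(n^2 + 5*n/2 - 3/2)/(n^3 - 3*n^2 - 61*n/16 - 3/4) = 8*(-2*n^2 - 5*n + 3)/(-16*n^3 + 48*n^2 + 61*n + 12)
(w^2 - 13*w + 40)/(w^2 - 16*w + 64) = (w - 5)/(w - 8)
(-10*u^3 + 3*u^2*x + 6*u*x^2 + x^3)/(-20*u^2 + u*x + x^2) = (-2*u^2 + u*x + x^2)/(-4*u + x)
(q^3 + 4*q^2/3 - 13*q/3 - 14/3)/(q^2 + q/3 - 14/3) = q + 1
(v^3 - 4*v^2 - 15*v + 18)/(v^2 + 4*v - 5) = (v^2 - 3*v - 18)/(v + 5)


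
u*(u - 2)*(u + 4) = u^3 + 2*u^2 - 8*u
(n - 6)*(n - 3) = n^2 - 9*n + 18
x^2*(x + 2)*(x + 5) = x^4 + 7*x^3 + 10*x^2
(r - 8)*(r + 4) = r^2 - 4*r - 32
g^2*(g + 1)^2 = g^4 + 2*g^3 + g^2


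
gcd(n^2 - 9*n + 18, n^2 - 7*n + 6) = n - 6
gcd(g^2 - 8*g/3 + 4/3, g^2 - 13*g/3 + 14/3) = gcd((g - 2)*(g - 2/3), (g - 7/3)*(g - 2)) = g - 2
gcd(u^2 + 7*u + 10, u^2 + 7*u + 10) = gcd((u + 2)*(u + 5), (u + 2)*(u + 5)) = u^2 + 7*u + 10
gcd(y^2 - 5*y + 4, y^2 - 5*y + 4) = y^2 - 5*y + 4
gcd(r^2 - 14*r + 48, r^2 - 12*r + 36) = r - 6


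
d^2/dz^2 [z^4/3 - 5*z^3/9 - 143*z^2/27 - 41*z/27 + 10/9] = 4*z^2 - 10*z/3 - 286/27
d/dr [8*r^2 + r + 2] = 16*r + 1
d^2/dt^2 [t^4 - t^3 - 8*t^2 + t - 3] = 12*t^2 - 6*t - 16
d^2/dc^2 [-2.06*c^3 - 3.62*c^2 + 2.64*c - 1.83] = -12.36*c - 7.24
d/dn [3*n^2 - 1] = 6*n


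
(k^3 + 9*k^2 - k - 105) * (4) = 4*k^3 + 36*k^2 - 4*k - 420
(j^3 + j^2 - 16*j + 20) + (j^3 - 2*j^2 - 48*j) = 2*j^3 - j^2 - 64*j + 20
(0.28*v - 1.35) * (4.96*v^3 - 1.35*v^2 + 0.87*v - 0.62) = 1.3888*v^4 - 7.074*v^3 + 2.0661*v^2 - 1.3481*v + 0.837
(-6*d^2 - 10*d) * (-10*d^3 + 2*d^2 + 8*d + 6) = 60*d^5 + 88*d^4 - 68*d^3 - 116*d^2 - 60*d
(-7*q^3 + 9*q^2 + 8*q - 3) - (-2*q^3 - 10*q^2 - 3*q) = -5*q^3 + 19*q^2 + 11*q - 3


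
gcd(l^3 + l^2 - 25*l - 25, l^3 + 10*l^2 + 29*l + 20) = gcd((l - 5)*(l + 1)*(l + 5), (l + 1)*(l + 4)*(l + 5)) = l^2 + 6*l + 5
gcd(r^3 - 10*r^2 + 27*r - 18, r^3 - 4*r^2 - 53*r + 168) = r - 3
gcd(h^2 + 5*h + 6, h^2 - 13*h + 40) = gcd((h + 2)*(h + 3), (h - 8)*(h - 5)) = 1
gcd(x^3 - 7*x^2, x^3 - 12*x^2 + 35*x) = x^2 - 7*x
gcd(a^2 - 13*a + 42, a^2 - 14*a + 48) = a - 6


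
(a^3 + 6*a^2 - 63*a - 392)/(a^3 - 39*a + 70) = (a^2 - a - 56)/(a^2 - 7*a + 10)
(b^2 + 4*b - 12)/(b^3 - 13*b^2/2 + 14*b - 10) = 2*(b + 6)/(2*b^2 - 9*b + 10)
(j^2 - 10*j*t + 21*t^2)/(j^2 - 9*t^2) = (j - 7*t)/(j + 3*t)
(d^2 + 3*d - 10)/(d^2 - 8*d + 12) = (d + 5)/(d - 6)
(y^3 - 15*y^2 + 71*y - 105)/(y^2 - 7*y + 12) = (y^2 - 12*y + 35)/(y - 4)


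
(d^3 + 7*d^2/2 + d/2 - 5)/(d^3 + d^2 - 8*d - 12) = (d^2 + 3*d/2 - 5/2)/(d^2 - d - 6)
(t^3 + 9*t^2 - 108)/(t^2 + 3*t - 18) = t + 6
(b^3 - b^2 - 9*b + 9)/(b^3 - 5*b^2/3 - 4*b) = 3*(b^2 + 2*b - 3)/(b*(3*b + 4))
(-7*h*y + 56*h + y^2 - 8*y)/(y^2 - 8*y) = (-7*h + y)/y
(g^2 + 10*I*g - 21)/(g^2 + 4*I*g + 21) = (g + 3*I)/(g - 3*I)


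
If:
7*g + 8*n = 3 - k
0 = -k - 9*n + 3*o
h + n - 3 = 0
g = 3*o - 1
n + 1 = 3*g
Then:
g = 1/5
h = 17/5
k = 24/5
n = -2/5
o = 2/5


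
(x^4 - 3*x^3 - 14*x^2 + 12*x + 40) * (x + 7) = x^5 + 4*x^4 - 35*x^3 - 86*x^2 + 124*x + 280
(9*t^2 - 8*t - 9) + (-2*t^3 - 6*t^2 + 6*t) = -2*t^3 + 3*t^2 - 2*t - 9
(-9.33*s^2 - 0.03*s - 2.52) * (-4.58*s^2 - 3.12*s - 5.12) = 42.7314*s^4 + 29.247*s^3 + 59.4048*s^2 + 8.016*s + 12.9024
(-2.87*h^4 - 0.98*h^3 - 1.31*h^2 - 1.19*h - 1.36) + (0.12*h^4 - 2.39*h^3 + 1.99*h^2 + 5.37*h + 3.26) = -2.75*h^4 - 3.37*h^3 + 0.68*h^2 + 4.18*h + 1.9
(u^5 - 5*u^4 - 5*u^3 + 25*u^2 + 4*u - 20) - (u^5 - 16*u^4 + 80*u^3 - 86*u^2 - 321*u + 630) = 11*u^4 - 85*u^3 + 111*u^2 + 325*u - 650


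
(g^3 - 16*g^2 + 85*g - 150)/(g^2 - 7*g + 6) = (g^2 - 10*g + 25)/(g - 1)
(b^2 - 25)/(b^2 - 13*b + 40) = (b + 5)/(b - 8)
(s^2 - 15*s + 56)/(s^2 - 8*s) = (s - 7)/s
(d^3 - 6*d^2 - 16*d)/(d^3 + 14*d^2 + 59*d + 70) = d*(d - 8)/(d^2 + 12*d + 35)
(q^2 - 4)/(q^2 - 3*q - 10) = (q - 2)/(q - 5)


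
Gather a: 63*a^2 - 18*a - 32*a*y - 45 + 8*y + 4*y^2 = 63*a^2 + a*(-32*y - 18) + 4*y^2 + 8*y - 45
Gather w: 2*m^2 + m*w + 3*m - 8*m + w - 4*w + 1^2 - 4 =2*m^2 - 5*m + w*(m - 3) - 3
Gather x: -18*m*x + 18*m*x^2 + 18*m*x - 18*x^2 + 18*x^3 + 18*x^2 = 18*m*x^2 + 18*x^3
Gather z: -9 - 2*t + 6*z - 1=-2*t + 6*z - 10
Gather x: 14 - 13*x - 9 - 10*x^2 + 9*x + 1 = -10*x^2 - 4*x + 6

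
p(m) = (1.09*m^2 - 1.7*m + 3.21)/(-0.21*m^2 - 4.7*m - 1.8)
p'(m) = (0.42*m + 4.7)*(1.09*m^2 - 1.7*m + 3.21)/(-0.21*m^2 - 4.7*m - 1.8)^2 + (2.18*m - 1.7)/(-0.21*m^2 - 4.7*m - 1.8)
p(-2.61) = 1.67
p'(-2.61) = -0.15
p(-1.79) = 1.64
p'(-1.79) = 0.15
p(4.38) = -0.63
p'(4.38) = -0.14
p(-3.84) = 1.96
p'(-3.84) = -0.31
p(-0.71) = 3.47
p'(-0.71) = 8.40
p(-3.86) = 1.97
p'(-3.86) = -0.31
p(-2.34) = 1.63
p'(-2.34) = -0.09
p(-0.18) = -3.70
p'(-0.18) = 19.97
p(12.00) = -1.58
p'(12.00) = -0.10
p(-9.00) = 4.55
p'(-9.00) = -0.73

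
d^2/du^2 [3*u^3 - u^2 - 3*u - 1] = 18*u - 2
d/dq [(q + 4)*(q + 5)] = 2*q + 9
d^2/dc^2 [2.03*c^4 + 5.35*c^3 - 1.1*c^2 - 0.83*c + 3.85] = 24.36*c^2 + 32.1*c - 2.2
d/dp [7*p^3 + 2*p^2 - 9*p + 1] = 21*p^2 + 4*p - 9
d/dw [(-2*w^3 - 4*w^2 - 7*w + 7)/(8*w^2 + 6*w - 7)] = (-16*w^4 - 24*w^3 + 74*w^2 - 56*w + 7)/(64*w^4 + 96*w^3 - 76*w^2 - 84*w + 49)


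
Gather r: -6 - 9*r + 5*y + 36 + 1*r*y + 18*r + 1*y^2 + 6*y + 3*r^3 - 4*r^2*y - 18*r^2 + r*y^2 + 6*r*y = 3*r^3 + r^2*(-4*y - 18) + r*(y^2 + 7*y + 9) + y^2 + 11*y + 30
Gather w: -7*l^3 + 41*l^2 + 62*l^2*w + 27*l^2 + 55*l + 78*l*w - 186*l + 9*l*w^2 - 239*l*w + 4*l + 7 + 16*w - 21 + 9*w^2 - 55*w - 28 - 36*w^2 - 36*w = -7*l^3 + 68*l^2 - 127*l + w^2*(9*l - 27) + w*(62*l^2 - 161*l - 75) - 42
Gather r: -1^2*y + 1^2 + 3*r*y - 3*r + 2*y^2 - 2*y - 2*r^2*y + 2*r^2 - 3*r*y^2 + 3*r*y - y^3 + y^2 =r^2*(2 - 2*y) + r*(-3*y^2 + 6*y - 3) - y^3 + 3*y^2 - 3*y + 1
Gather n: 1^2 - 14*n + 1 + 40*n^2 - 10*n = 40*n^2 - 24*n + 2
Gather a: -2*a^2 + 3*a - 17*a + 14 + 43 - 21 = -2*a^2 - 14*a + 36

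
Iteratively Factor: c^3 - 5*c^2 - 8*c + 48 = (c - 4)*(c^2 - c - 12) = (c - 4)*(c + 3)*(c - 4)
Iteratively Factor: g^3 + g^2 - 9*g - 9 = (g - 3)*(g^2 + 4*g + 3) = (g - 3)*(g + 1)*(g + 3)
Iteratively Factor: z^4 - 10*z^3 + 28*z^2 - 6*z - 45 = (z - 3)*(z^3 - 7*z^2 + 7*z + 15) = (z - 5)*(z - 3)*(z^2 - 2*z - 3) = (z - 5)*(z - 3)^2*(z + 1)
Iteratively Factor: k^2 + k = (k + 1)*(k)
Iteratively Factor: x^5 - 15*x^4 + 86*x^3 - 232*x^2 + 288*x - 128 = (x - 4)*(x^4 - 11*x^3 + 42*x^2 - 64*x + 32) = (x - 4)^2*(x^3 - 7*x^2 + 14*x - 8) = (x - 4)^2*(x - 1)*(x^2 - 6*x + 8) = (x - 4)^3*(x - 1)*(x - 2)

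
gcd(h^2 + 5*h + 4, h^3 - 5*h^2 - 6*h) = h + 1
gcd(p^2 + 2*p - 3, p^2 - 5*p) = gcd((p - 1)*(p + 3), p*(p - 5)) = 1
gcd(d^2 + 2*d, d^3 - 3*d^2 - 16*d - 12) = d + 2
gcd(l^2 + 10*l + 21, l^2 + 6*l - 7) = l + 7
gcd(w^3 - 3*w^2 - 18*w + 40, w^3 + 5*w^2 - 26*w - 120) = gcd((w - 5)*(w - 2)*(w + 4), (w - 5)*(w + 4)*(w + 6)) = w^2 - w - 20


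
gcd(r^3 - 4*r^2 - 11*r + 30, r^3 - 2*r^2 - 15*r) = r^2 - 2*r - 15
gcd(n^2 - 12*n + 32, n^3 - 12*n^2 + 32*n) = n^2 - 12*n + 32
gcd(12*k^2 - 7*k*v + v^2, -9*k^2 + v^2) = -3*k + v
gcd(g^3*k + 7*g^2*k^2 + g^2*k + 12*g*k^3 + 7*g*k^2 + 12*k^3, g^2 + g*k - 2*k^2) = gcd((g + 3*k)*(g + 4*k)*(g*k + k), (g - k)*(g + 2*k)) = 1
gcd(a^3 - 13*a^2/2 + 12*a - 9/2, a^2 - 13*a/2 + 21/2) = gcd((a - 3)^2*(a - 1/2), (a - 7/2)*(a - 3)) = a - 3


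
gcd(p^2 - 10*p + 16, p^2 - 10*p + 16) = p^2 - 10*p + 16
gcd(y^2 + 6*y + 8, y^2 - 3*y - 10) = y + 2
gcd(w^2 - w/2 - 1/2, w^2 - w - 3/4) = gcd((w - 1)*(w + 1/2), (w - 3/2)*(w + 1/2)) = w + 1/2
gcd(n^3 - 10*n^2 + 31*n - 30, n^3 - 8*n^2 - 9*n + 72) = n - 3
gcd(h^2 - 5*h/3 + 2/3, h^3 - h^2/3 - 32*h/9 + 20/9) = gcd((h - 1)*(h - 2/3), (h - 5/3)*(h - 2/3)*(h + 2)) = h - 2/3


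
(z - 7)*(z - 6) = z^2 - 13*z + 42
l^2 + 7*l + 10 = (l + 2)*(l + 5)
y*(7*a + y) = 7*a*y + y^2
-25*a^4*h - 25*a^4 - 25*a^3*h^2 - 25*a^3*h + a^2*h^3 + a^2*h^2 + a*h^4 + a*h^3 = (-5*a + h)*(a + h)*(5*a + h)*(a*h + a)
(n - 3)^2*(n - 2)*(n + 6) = n^4 - 2*n^3 - 27*n^2 + 108*n - 108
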